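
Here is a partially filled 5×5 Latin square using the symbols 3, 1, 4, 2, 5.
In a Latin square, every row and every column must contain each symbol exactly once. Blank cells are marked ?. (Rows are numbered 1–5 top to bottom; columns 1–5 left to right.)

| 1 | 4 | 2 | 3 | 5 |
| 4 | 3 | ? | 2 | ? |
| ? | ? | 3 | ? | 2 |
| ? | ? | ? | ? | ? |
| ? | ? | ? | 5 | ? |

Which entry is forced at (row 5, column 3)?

Row 2, column 5: row 2 has {3, 4, 2} and column 5 has {2, 5}, leaving only 1.
Row 2, column 3: row 2 has {3, 1, 4, 2} and column 3 has {3, 2}, leaving only 5.
Row 3, column 1: row 3 has {3, 2} and column 1 has {1, 4}, leaving only 5.
Row 3, column 2: row 3 has {3, 2, 5} and column 2 has {3, 4}, leaving only 1.
Row 3, column 4: row 3 has {3, 1, 2, 5} and column 4 has {3, 2, 5}, leaving only 4.
Row 4, column 4: row 4 has {} and column 4 has {3, 4, 2, 5}, leaving only 1.
Row 4, column 3: row 4 has {1} and column 3 has {3, 2, 5}, leaving only 4.
Row 5 already has {5} and column 3 already has {3, 4, 2, 5}, so row 5, column 3 must be 1.

1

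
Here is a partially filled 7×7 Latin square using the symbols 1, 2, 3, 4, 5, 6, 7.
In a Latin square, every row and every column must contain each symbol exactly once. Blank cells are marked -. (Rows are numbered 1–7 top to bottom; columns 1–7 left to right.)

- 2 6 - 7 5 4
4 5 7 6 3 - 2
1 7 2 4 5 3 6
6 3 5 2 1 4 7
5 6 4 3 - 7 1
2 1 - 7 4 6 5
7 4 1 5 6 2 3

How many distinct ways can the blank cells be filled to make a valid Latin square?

Row 1, column 1: eliminating its row and column leaves {3}.
Row 1, column 4: eliminating its row and column leaves {1}.
Row 2, column 6: eliminating its row and column leaves {1}.
Row 5, column 5: eliminating its row and column leaves {2}.
Row 6, column 3: eliminating its row and column leaves {3}.
Only one assignment across all blanks avoids any row or column repeat, giving 1 completion.

1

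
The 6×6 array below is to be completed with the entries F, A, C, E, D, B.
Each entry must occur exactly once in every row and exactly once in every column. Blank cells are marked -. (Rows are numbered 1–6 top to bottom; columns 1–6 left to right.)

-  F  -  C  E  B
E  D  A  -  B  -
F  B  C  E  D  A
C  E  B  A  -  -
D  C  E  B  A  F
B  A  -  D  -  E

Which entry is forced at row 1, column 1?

A

Row 1 already has {F, C, E, B} and column 1 already has {F, C, E, D, B}, so row 1, column 1 must be A.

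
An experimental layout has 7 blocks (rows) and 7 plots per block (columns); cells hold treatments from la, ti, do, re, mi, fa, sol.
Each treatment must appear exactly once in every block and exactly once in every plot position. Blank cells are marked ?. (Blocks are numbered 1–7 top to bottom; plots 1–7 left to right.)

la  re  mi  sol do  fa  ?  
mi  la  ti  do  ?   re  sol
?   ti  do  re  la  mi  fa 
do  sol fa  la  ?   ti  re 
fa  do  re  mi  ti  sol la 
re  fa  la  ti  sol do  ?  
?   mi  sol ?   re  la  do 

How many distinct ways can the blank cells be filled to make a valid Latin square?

Block 1, plot 7: eliminating its block and plot leaves {ti}.
Block 2, plot 5: eliminating its block and plot leaves {fa}.
Block 3, plot 1: eliminating its block and plot leaves {sol}.
Block 4, plot 5: eliminating its block and plot leaves {mi}.
Block 6, plot 7: eliminating its block and plot leaves {mi}.
Block 7, plot 1: eliminating its block and plot leaves {ti}.
Block 7, plot 4: eliminating its block and plot leaves {fa}.
Only one assignment across all blanks avoids any block or plot repeat, giving 1 completion.

1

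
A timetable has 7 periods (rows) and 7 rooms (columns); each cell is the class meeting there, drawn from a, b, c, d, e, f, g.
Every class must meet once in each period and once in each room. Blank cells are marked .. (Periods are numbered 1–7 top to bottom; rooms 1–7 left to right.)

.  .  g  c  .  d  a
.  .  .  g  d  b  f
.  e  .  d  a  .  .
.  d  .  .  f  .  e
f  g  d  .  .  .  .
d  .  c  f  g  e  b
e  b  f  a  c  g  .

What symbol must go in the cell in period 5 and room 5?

b

Period 1, room 1: period 1 has {a, c, d, g} and room 1 has {d, e, f}, leaving only b.
Period 1, room 2: period 1 has {a, b, c, d, g} and room 2 has {b, d, e, g}, leaving only f.
Period 1, room 5: period 1 has {a, b, c, d, f, g} and room 5 has {a, c, d, f, g}, leaving only e.
Period 5 already has {d, f, g} and room 5 already has {a, c, d, e, f, g}, so period 5, room 5 must be b.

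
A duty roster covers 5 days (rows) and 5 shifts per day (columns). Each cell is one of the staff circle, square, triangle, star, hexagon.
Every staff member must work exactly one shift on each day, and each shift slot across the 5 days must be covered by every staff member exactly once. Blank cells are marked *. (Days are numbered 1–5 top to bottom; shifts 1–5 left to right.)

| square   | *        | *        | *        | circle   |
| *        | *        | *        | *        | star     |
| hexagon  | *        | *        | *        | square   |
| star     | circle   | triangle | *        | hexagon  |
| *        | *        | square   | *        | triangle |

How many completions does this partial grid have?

Day 1, shift 2: eliminating its day and shift leaves {triangle, star, hexagon}.
Day 1, shift 3: eliminating its day and shift leaves {star, hexagon}.
Day 1, shift 4: eliminating its day and shift leaves {triangle, star, hexagon}.
Day 2, shift 1: eliminating its day and shift leaves {circle, triangle}.
Day 2, shift 2: eliminating its day and shift leaves {square, triangle, hexagon}.
Day 2, shift 3: eliminating its day and shift leaves {circle, hexagon}.
Day 2, shift 4: eliminating its day and shift leaves {circle, square, triangle, hexagon}.
Day 3, shift 2: eliminating its day and shift leaves {triangle, star}.
Day 3, shift 3: eliminating its day and shift leaves {circle, star}.
Day 3, shift 4: eliminating its day and shift leaves {circle, triangle, star}.
Day 4, shift 4: eliminating its day and shift leaves {square}.
Day 5, shift 1: eliminating its day and shift leaves {circle}.
Day 5, shift 2: eliminating its day and shift leaves {star, hexagon}.
Day 5, shift 4: eliminating its day and shift leaves {circle, star, hexagon}.
Enumerating the assignments across these blanks that avoid any day or shift repeat gives 3 completions.

3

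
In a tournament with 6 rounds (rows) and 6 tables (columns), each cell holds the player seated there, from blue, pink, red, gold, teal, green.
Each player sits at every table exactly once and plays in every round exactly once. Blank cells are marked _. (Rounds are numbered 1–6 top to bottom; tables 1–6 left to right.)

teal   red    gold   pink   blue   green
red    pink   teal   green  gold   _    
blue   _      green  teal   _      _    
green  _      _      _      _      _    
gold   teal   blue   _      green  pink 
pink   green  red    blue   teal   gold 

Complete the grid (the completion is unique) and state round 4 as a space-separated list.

Round 4, table 3: round 4 has {green} and table 3 has {blue, red, gold, teal, green}, leaving only pink.
Round 4, table 5: round 4 has {pink, green} and table 5 has {blue, gold, teal, green}, leaving only red.
Round 4, table 4: round 4 has {pink, red, green} and table 4 has {blue, pink, teal, green}, leaving only gold.
Round 4, table 2: round 4 has {pink, red, gold, green} and table 2 has {pink, red, teal, green}, leaving only blue.
Round 4, table 6: round 4 has {blue, pink, red, gold, green} and table 6 has {pink, gold, green}, leaving only teal.
So round 4 reads: green blue pink gold red teal.

green blue pink gold red teal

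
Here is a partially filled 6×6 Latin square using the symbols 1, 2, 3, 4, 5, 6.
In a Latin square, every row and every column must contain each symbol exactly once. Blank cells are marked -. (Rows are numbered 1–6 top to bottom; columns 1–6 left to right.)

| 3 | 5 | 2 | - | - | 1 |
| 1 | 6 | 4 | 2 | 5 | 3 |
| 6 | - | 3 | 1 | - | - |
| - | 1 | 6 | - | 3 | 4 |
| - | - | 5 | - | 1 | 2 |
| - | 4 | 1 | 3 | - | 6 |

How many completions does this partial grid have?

1

Row 1, column 4: eliminating its row and column leaves {4, 6}.
Row 1, column 5: eliminating its row and column leaves {4, 6}.
Row 3, column 2: eliminating its row and column leaves {2}.
Row 3, column 5: eliminating its row and column leaves {2, 4}.
Row 3, column 6: eliminating its row and column leaves {5}.
Row 4, column 1: eliminating its row and column leaves {2, 5}.
Row 4, column 4: eliminating its row and column leaves {5}.
Row 5, column 1: eliminating its row and column leaves {4}.
Row 5, column 2: eliminating its row and column leaves {3}.
Row 5, column 4: eliminating its row and column leaves {4, 6}.
Row 6, column 1: eliminating its row and column leaves {2, 5}.
Row 6, column 5: eliminating its row and column leaves {2}.
Only one assignment across all blanks avoids any row or column repeat, giving 1 completion.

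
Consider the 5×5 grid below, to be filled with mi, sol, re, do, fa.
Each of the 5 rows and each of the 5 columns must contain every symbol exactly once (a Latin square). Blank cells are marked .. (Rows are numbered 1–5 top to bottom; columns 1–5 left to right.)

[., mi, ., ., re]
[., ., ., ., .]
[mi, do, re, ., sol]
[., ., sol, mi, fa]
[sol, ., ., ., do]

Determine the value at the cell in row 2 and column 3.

Row 2, column 5: row 2 has {} and column 5 has {sol, re, do, fa}, leaving only mi.
Row 3, column 4: row 3 has {mi, sol, re, do} and column 4 has {mi}, leaving only fa.
Row 4, column 2: row 4 has {mi, sol, fa} and column 2 has {mi, do}, leaving only re.
Row 4, column 1: row 4 has {mi, sol, re, fa} and column 1 has {mi, sol}, leaving only do.
Row 1, column 1: row 1 has {mi, re} and column 1 has {mi, sol, do}, leaving only fa.
Row 1, column 3: row 1 has {mi, re, fa} and column 3 has {sol, re}, leaving only do.
Row 2 already has {mi} and column 3 already has {sol, re, do}, so row 2, column 3 must be fa.

fa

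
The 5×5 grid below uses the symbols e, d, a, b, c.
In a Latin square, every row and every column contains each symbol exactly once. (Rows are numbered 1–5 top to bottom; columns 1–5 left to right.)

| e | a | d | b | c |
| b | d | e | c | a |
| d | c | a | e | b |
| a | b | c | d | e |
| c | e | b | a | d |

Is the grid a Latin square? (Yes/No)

Each row is a permutation of the 5 symbols, and so is each column.

Yes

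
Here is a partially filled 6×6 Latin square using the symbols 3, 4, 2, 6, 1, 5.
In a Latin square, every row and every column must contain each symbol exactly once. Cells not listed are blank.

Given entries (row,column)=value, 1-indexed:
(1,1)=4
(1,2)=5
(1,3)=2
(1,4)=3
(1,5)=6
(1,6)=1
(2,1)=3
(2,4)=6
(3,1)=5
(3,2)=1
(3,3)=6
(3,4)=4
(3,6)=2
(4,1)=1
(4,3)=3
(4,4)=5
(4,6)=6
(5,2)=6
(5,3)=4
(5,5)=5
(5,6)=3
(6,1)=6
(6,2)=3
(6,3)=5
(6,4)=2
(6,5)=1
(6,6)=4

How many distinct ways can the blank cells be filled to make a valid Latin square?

2

Row 2, column 2: eliminating its row and column leaves {4, 2}.
Row 2, column 3: eliminating its row and column leaves {1}.
Row 2, column 5: eliminating its row and column leaves {4, 2}.
Row 2, column 6: eliminating its row and column leaves {5}.
Row 3, column 5: eliminating its row and column leaves {3}.
Row 4, column 2: eliminating its row and column leaves {4, 2}.
Row 4, column 5: eliminating its row and column leaves {4, 2}.
Row 5, column 1: eliminating its row and column leaves {2}.
Row 5, column 4: eliminating its row and column leaves {1}.
Enumerating the assignments across these blanks that avoid any row or column repeat gives 2 completions.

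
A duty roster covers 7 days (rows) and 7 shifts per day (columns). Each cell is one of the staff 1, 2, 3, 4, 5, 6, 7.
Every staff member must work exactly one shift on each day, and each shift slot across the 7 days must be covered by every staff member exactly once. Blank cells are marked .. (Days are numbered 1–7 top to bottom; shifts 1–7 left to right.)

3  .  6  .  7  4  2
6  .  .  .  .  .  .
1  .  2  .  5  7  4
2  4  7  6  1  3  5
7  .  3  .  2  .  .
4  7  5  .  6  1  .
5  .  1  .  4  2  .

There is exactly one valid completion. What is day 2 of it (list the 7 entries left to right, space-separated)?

Day 2, shift 3: day 2 has {6} and shift 3 has {1, 2, 3, 5, 6, 7}, leaving only 4.
Day 2, shift 5: day 2 has {4, 6} and shift 5 has {1, 2, 4, 5, 6, 7}, leaving only 3.
Day 2, shift 6: day 2 has {3, 4, 6} and shift 6 has {1, 2, 3, 4, 7}, leaving only 5.
Day 3, shift 4: day 3 has {1, 2, 4, 5, 7} and shift 4 has {6}, leaving only 3.
Day 3, shift 2: day 3 has {1, 2, 3, 4, 5, 7} and shift 2 has {4, 7}, leaving only 6.
Day 5, shift 6: day 5 has {2, 3, 7} and shift 6 has {1, 2, 3, 4, 5, 7}, leaving only 6.
Day 5, shift 7: day 5 has {2, 3, 6, 7} and shift 7 has {2, 4, 5}, leaving only 1.
Day 2, shift 7: day 2 has {3, 4, 5, 6} and shift 7 has {1, 2, 4, 5}, leaving only 7.
Day 5, shift 2: day 5 has {1, 2, 3, 6, 7} and shift 2 has {4, 6, 7}, leaving only 5.
Day 1, shift 2: day 1 has {2, 3, 4, 6, 7} and shift 2 has {4, 5, 6, 7}, leaving only 1.
Day 2, shift 2: day 2 has {3, 4, 5, 6, 7} and shift 2 has {1, 4, 5, 6, 7}, leaving only 2.
Day 2, shift 4: day 2 has {2, 3, 4, 5, 6, 7} and shift 4 has {3, 6}, leaving only 1.
So day 2 reads: 6 2 4 1 3 5 7.

6 2 4 1 3 5 7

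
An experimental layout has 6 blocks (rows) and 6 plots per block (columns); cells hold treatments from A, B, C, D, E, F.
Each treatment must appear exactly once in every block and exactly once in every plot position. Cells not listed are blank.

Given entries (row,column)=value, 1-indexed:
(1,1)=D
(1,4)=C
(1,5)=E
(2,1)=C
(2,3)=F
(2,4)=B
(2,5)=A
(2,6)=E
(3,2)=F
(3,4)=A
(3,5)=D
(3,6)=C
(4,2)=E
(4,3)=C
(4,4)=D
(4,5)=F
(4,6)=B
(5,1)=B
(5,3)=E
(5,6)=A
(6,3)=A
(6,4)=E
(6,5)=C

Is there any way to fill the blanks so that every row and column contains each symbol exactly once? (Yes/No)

Block 5, plot 5: block 5 together with plot 5 already contain {A, B, C, D, E, F} — every symbol — so nothing can go there. The grid has no valid completion.

No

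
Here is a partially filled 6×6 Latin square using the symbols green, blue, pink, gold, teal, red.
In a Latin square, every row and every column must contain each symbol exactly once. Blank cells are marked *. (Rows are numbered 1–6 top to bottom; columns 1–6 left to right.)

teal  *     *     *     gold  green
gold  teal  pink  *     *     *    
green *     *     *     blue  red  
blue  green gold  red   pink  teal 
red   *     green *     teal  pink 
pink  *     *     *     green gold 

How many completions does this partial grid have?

Row 1, column 2: eliminating its row and column leaves {blue, pink, red}.
Row 1, column 3: eliminating its row and column leaves {blue, red}.
Row 1, column 4: eliminating its row and column leaves {blue, pink}.
Row 2, column 4: eliminating its row and column leaves {green, blue}.
Row 2, column 5: eliminating its row and column leaves {red}.
Row 2, column 6: eliminating its row and column leaves {blue}.
Row 3, column 2: eliminating its row and column leaves {pink, gold}.
Row 3, column 3: eliminating its row and column leaves {teal}.
Row 3, column 4: eliminating its row and column leaves {pink, gold, teal}.
Row 5, column 2: eliminating its row and column leaves {blue, gold}.
Row 5, column 4: eliminating its row and column leaves {blue, gold}.
Row 6, column 2: eliminating its row and column leaves {blue, red}.
Row 6, column 3: eliminating its row and column leaves {blue, teal, red}.
Row 6, column 4: eliminating its row and column leaves {blue, teal}.
Enumerating the assignments across these blanks that avoid any row or column repeat gives 3 completions.

3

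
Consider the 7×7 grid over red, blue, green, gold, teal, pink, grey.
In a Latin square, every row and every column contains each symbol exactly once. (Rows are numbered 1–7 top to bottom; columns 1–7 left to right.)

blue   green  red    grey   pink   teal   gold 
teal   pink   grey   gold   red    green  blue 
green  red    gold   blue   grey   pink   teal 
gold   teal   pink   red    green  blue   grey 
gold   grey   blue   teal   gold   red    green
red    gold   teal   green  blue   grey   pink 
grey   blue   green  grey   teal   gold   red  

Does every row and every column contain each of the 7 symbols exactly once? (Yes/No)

Row 7 contains grey twice (at columns 1 and 4); row 5 is also not a permutation.

No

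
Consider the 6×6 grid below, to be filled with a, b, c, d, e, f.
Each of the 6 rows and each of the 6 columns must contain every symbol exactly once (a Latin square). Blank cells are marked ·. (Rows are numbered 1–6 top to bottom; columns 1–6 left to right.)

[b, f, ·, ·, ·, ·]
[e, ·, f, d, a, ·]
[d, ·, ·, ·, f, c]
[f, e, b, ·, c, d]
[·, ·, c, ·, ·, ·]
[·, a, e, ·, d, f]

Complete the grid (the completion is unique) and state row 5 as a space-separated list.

a d c f b e

Row 5, column 1: row 5 has {c} and column 1 has {b, d, e, f}, leaving only a.
Row 1, column 5: row 1 has {b, f} and column 5 has {a, c, d, f}, leaving only e.
Row 5, column 5: row 5 has {a, c} and column 5 has {a, c, d, e, f}, leaving only b.
Row 5, column 2: row 5 has {a, b, c} and column 2 has {a, e, f}, leaving only d.
Row 5, column 6: row 5 has {a, b, c, d} and column 6 has {c, d, f}, leaving only e.
Row 5, column 4: row 5 has {a, b, c, d, e} and column 4 has {d}, leaving only f.
So row 5 reads: a d c f b e.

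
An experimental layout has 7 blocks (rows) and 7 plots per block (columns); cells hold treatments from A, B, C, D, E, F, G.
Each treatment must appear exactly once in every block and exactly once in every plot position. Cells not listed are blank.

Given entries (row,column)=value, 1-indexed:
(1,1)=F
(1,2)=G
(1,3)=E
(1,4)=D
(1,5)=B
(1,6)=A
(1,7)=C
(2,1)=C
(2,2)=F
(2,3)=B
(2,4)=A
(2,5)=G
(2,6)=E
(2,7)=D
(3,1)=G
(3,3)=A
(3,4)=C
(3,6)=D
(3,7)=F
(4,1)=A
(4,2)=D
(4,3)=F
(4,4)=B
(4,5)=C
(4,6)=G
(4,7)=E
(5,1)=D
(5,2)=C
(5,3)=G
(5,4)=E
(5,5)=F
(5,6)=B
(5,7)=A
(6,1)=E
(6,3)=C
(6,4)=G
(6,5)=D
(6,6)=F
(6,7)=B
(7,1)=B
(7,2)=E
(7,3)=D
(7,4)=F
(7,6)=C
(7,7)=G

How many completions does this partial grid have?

1

Block 3, plot 2: eliminating its block and plot leaves {B}.
Block 3, plot 5: eliminating its block and plot leaves {E}.
Block 6, plot 2: eliminating its block and plot leaves {A}.
Block 7, plot 5: eliminating its block and plot leaves {A}.
Only one assignment across all blanks avoids any block or plot repeat, giving 1 completion.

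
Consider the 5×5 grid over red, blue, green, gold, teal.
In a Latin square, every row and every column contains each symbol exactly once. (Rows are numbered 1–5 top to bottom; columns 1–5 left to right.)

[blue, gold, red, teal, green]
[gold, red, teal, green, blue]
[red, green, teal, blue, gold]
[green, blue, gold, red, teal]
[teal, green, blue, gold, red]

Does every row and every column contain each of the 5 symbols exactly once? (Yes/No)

Every row is a permutation, but column 3 contains teal twice (at rows 2 and 3).

No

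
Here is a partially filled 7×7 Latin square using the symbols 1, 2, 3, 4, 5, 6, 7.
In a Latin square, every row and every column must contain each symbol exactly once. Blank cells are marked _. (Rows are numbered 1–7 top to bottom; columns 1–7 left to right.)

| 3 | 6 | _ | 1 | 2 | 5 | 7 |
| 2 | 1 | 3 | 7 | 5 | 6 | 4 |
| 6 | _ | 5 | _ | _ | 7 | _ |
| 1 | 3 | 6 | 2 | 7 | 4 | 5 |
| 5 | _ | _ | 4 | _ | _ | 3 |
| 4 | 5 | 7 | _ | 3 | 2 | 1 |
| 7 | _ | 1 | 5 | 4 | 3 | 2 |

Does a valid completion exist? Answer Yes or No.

No

Row 3, column 7: row 3 together with column 7 already contain {1, 2, 3, 4, 5, 6, 7} — every symbol — so nothing can go there. The grid has no valid completion.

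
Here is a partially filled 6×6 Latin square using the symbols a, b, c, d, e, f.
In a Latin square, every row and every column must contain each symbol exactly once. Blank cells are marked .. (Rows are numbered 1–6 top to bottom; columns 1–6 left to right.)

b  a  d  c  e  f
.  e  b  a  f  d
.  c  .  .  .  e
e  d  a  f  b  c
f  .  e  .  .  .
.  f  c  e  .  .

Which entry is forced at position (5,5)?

Row 2, column 1: row 2 has {a, b, d, e, f} and column 1 has {b, e, f}, leaving only c.
Row 3, column 3: row 3 has {c, e} and column 3 has {a, b, c, d, e}, leaving only f.
Row 5, column 2: row 5 has {e, f} and column 2 has {a, c, d, e, f}, leaving only b.
Row 5, column 4: row 5 has {b, e, f} and column 4 has {a, c, e, f}, leaving only d.
Row 3, column 4: row 3 has {c, e, f} and column 4 has {a, c, d, e, f}, leaving only b.
Row 5, column 6: row 5 has {b, d, e, f} and column 6 has {c, d, e, f}, leaving only a.
Row 5 already has {a, b, d, e, f} and column 5 already has {b, e, f}, so row 5, column 5 must be c.

c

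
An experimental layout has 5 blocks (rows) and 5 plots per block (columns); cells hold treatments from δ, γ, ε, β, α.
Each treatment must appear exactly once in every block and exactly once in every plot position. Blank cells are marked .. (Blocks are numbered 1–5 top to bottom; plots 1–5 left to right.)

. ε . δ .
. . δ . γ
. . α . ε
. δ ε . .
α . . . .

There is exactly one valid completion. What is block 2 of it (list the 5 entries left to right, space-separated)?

Block 2, plot 1 is narrowed to {ε, β}; only ε is consistent with the remaining cells.
Block 2, plot 2 is narrowed to {β, α}; only α is consistent with the remaining cells.
Block 2, plot 4: block 2 has {δ, γ, ε, α} and plot 4 has {δ}, leaving only β.
So block 2 reads: ε α δ β γ.

ε α δ β γ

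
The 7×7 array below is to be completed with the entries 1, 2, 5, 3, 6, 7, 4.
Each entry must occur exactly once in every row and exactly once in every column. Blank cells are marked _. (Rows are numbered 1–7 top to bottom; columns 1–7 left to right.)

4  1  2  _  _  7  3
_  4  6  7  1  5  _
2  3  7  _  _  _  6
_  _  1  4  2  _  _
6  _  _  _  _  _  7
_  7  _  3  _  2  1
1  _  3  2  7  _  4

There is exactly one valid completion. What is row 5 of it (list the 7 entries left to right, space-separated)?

6 2 5 1 3 4 7

Row 2, column 1: row 2 has {1, 5, 6, 7, 4} and column 1 has {1, 2, 6, 4}, leaving only 3.
Row 2, column 7: row 2 has {1, 5, 3, 6, 7, 4} and column 7 has {1, 3, 6, 7, 4}, leaving only 2.
Row 4, column 7: row 4 has {1, 2, 4} and column 7 has {1, 2, 3, 6, 7, 4}, leaving only 5.
Row 4, column 1: row 4 has {1, 2, 5, 4} and column 1 has {1, 2, 3, 6, 4}, leaving only 7.
Row 4, column 2: row 4 has {1, 2, 5, 7, 4} and column 2 has {1, 3, 7, 4}, leaving only 6.
Row 4, column 6: row 4 has {1, 2, 5, 6, 7, 4} and column 6 has {2, 5, 7}, leaving only 3.
Row 6, column 1: row 6 has {1, 2, 3, 7} and column 1 has {1, 2, 3, 6, 7, 4}, leaving only 5.
Row 6, column 3: row 6 has {1, 2, 5, 3, 7} and column 3 has {1, 2, 3, 6, 7}, leaving only 4.
Row 5, column 3: row 5 has {6, 7} and column 3 has {1, 2, 3, 6, 7, 4}, leaving only 5.
Row 5, column 2: row 5 has {5, 6, 7} and column 2 has {1, 3, 6, 7, 4}, leaving only 2.
Row 5, column 4: row 5 has {2, 5, 6, 7} and column 4 has {2, 3, 7, 4}, leaving only 1.
Row 5, column 6: row 5 has {1, 2, 5, 6, 7} and column 6 has {2, 5, 3, 7}, leaving only 4.
Row 5, column 5: row 5 has {1, 2, 5, 6, 7, 4} and column 5 has {1, 2, 7}, leaving only 3.
So row 5 reads: 6 2 5 1 3 4 7.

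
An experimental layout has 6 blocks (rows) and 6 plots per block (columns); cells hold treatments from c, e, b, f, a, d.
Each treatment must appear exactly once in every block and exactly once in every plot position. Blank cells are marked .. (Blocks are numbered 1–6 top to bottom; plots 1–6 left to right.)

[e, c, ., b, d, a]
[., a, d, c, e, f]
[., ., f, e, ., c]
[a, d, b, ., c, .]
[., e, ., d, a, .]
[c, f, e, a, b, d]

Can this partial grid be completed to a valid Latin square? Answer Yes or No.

No

Block 1, plot 3: block 1 together with plot 3 already contain {c, e, b, f, a, d} — every symbol — so nothing can go there. The grid has no valid completion.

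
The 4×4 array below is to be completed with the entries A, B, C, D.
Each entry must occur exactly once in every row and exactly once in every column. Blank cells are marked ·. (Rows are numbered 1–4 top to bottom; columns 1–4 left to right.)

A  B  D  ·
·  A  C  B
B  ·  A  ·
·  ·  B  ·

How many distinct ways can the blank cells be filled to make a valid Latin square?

1

Row 1, column 4: eliminating its row and column leaves {C}.
Row 2, column 1: eliminating its row and column leaves {D}.
Row 3, column 2: eliminating its row and column leaves {C, D}.
Row 3, column 4: eliminating its row and column leaves {C, D}.
Row 4, column 1: eliminating its row and column leaves {C, D}.
Row 4, column 2: eliminating its row and column leaves {C, D}.
Row 4, column 4: eliminating its row and column leaves {A, C, D}.
Only one assignment across all blanks avoids any row or column repeat, giving 1 completion.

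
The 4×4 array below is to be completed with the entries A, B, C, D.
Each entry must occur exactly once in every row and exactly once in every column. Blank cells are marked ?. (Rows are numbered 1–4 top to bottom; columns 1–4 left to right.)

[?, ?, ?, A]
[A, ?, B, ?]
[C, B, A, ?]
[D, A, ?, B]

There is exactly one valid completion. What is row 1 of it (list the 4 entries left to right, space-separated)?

Row 1, column 1: row 1 has {A} and column 1 has {A, C, D}, leaving only B.
Row 3, column 4: row 3 has {A, B, C} and column 4 has {A, B}, leaving only D.
Row 2, column 4: row 2 has {A, B} and column 4 has {A, B, D}, leaving only C.
Row 2, column 2: row 2 has {A, B, C} and column 2 has {A, B}, leaving only D.
Row 1, column 2: row 1 has {A, B} and column 2 has {A, B, D}, leaving only C.
Row 1, column 3: row 1 has {A, B, C} and column 3 has {A, B}, leaving only D.
So row 1 reads: B C D A.

B C D A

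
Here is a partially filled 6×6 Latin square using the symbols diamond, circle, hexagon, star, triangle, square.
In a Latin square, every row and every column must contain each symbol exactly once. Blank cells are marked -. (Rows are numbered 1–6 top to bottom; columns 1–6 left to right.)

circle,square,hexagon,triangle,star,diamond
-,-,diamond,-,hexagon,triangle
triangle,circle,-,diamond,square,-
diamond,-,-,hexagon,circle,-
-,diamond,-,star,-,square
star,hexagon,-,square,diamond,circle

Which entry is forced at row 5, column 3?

Row 2, column 1: row 2 has {diamond, hexagon, triangle} and column 1 has {diamond, circle, star, triangle}, leaving only square.
Row 2, column 2: row 2 has {diamond, hexagon, triangle, square} and column 2 has {diamond, circle, hexagon, square}, leaving only star.
Row 2, column 4: row 2 has {diamond, hexagon, star, triangle, square} and column 4 has {diamond, hexagon, star, triangle, square}, leaving only circle.
Row 3, column 3: row 3 has {diamond, circle, triangle, square} and column 3 has {diamond, hexagon}, leaving only star.
Row 3, column 6: row 3 has {diamond, circle, star, triangle, square} and column 6 has {diamond, circle, triangle, square}, leaving only hexagon.
Row 4, column 2: row 4 has {diamond, circle, hexagon} and column 2 has {diamond, circle, hexagon, star, square}, leaving only triangle.
Row 4, column 3: row 4 has {diamond, circle, hexagon, triangle} and column 3 has {diamond, hexagon, star}, leaving only square.
Row 4, column 6: row 4 has {diamond, circle, hexagon, triangle, square} and column 6 has {diamond, circle, hexagon, triangle, square}, leaving only star.
Row 5, column 1: row 5 has {diamond, star, square} and column 1 has {diamond, circle, star, triangle, square}, leaving only hexagon.
Row 5, column 5: row 5 has {diamond, hexagon, star, square} and column 5 has {diamond, circle, hexagon, star, square}, leaving only triangle.
Row 5 already has {diamond, hexagon, star, triangle, square} and column 3 already has {diamond, hexagon, star, square}, so row 5, column 3 must be circle.

circle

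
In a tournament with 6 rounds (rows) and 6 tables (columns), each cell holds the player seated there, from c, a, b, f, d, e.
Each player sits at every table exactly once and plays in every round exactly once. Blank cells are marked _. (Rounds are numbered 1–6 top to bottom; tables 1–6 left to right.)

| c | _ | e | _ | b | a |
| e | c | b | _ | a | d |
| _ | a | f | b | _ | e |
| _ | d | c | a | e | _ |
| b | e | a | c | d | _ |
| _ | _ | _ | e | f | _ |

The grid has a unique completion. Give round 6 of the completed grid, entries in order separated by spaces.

Round 6, table 2: round 6 has {f, e} and table 2 has {c, a, d, e}, leaving only b.
Round 6, table 3: round 6 has {b, f, e} and table 3 has {c, a, b, f, e}, leaving only d.
Round 6, table 1: round 6 has {b, f, d, e} and table 1 has {c, b, e}, leaving only a.
Round 6, table 6: round 6 has {a, b, f, d, e} and table 6 has {a, d, e}, leaving only c.
So round 6 reads: a b d e f c.

a b d e f c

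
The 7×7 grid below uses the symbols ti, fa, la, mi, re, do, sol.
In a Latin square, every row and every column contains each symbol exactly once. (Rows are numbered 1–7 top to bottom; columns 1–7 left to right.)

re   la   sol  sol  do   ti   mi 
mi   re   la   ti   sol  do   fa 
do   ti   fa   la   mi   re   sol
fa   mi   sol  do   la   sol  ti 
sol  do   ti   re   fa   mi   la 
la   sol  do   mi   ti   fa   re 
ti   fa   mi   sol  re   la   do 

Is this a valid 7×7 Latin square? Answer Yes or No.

Row 1 contains sol twice (at columns 3 and 4); row 4 is also not a permutation.

No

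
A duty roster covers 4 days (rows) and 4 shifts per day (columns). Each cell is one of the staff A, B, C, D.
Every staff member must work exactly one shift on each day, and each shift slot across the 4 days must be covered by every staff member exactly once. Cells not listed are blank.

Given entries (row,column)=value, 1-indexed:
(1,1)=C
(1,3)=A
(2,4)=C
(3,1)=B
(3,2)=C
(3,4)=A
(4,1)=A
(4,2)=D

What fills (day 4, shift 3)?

C

Day 1, shift 2: day 1 has {A, C} and shift 2 has {C, D}, leaving only B.
Day 1, shift 4: day 1 has {A, B, C} and shift 4 has {A, C}, leaving only D.
Day 2, shift 1: day 2 has {C} and shift 1 has {A, B, C}, leaving only D.
Day 2, shift 2: day 2 has {C, D} and shift 2 has {B, C, D}, leaving only A.
Day 2, shift 3: day 2 has {A, C, D} and shift 3 has {A}, leaving only B.
Day 4 already has {A, D} and shift 3 already has {A, B}, so day 4, shift 3 must be C.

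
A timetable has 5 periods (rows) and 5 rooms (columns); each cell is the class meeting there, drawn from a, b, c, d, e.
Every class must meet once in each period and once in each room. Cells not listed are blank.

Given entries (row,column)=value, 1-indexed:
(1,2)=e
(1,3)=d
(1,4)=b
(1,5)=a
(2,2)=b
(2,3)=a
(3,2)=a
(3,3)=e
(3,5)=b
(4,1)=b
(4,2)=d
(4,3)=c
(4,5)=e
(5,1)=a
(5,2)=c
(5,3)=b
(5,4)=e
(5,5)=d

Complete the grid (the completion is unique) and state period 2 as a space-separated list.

Period 2, room 5: period 2 has {a, b} and room 5 has {a, b, d, e}, leaving only c.
Period 2, room 4: period 2 has {a, b, c} and room 4 has {b, e}, leaving only d.
Period 2, room 1: period 2 has {a, b, c, d} and room 1 has {a, b}, leaving only e.
So period 2 reads: e b a d c.

e b a d c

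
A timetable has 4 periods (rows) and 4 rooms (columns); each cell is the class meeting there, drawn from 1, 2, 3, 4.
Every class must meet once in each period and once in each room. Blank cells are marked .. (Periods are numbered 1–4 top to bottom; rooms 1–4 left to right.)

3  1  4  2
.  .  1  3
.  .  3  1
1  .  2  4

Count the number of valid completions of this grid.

2

Period 2, room 1: eliminating its period and room leaves {2, 4}.
Period 2, room 2: eliminating its period and room leaves {2, 4}.
Period 3, room 1: eliminating its period and room leaves {2, 4}.
Period 3, room 2: eliminating its period and room leaves {2, 4}.
Period 4, room 2: eliminating its period and room leaves {3}.
Enumerating the assignments across these blanks that avoid any period or room repeat gives 2 completions.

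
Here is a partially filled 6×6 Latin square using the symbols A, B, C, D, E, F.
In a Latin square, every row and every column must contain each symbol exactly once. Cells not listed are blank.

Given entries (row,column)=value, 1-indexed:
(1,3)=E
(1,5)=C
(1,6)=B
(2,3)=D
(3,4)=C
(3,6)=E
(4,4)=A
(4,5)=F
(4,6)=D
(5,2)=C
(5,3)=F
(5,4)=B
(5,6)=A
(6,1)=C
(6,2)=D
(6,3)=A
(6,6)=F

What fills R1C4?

Row 2, column 6: row 2 has {D} and column 6 has {A, B, D, E, F}, leaving only C.
Row 3, column 3: row 3 has {C, E} and column 3 has {A, D, E, F}, leaving only B.
Row 4, column 3: row 4 has {A, D, F} and column 3 has {A, B, D, E, F}, leaving only C.
Row 6, column 4: row 6 has {A, C, D, F} and column 4 has {A, B, C}, leaving only E.
Row 2, column 4: row 2 has {C, D} and column 4 has {A, B, C, E}, leaving only F.
Row 1 already has {B, C, E} and column 4 already has {A, B, C, E, F}, so row 1, column 4 must be D.

D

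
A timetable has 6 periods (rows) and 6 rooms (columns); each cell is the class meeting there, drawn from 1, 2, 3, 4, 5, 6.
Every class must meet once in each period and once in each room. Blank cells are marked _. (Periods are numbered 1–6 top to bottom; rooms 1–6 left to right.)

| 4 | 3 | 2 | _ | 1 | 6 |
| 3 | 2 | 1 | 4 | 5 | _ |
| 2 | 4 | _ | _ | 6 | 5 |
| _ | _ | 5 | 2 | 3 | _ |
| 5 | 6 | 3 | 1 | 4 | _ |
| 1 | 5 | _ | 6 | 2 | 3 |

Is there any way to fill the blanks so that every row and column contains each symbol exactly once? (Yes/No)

Period 2, room 6: period 2 together with room 6 already contain {1, 2, 3, 4, 5, 6} — every symbol — so nothing can go there. The grid has no valid completion.

No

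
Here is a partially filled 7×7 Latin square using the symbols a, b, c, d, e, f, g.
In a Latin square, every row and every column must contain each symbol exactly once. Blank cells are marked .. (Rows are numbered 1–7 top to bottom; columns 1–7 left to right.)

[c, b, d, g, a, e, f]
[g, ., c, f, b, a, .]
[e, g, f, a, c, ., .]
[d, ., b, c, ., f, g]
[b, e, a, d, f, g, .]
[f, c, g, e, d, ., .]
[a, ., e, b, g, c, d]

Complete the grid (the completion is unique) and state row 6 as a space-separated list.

f c g e d b a

Row 6, column 6: row 6 has {c, d, e, f, g} and column 6 has {a, c, e, f, g}, leaving only b.
Row 6, column 7: row 6 has {b, c, d, e, f, g} and column 7 has {d, f, g}, leaving only a.
So row 6 reads: f c g e d b a.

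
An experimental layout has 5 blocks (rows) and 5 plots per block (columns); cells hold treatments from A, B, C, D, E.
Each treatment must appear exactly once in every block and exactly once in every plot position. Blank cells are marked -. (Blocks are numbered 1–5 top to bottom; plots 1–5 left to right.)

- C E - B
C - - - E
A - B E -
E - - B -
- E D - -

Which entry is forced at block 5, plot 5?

A

Block 1, plot 1: block 1 has {B, C, E} and plot 1 has {A, C, E}, leaving only D.
Block 1, plot 4: block 1 has {B, C, D, E} and plot 4 has {B, E}, leaving only A.
Block 2, plot 3: block 2 has {C, E} and plot 3 has {B, D, E}, leaving only A.
Block 2, plot 4: block 2 has {A, C, E} and plot 4 has {A, B, E}, leaving only D.
Block 2, plot 2: block 2 has {A, C, D, E} and plot 2 has {C, E}, leaving only B.
Block 3, plot 2: block 3 has {A, B, E} and plot 2 has {B, C, E}, leaving only D.
Block 3, plot 5: block 3 has {A, B, D, E} and plot 5 has {B, E}, leaving only C.
Block 5 already has {D, E} and plot 5 already has {B, C, E}, so block 5, plot 5 must be A.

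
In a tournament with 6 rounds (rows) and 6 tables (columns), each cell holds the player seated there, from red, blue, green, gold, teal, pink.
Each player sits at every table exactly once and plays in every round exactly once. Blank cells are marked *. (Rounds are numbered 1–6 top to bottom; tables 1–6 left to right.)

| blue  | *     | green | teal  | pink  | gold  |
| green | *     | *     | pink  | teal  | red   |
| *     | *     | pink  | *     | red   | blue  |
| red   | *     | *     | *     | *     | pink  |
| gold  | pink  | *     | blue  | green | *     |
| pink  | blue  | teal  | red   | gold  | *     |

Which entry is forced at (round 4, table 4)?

green

Round 1, table 2: round 1 has {blue, green, gold, teal, pink} and table 2 has {blue, pink}, leaving only red.
Round 2, table 2: round 2 has {red, green, teal, pink} and table 2 has {red, blue, pink}, leaving only gold.
Round 2, table 3: round 2 has {red, green, gold, teal, pink} and table 3 has {green, teal, pink}, leaving only blue.
Round 3, table 1: round 3 has {red, blue, pink} and table 1 has {red, blue, green, gold, pink}, leaving only teal.
Round 3, table 2: round 3 has {red, blue, teal, pink} and table 2 has {red, blue, gold, pink}, leaving only green.
Round 3, table 4: round 3 has {red, blue, green, teal, pink} and table 4 has {red, blue, teal, pink}, leaving only gold.
Round 4 already has {red, pink} and table 4 already has {red, blue, gold, teal, pink}, so round 4, table 4 must be green.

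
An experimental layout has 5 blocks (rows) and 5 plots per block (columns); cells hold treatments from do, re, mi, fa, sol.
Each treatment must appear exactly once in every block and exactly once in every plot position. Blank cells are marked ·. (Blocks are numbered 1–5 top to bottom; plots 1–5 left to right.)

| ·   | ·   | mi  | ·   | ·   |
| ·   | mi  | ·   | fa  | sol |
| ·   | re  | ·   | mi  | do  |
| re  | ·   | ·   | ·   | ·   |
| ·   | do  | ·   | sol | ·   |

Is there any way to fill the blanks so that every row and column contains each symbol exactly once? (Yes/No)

No

Block 2, plot 1: block 2 has {mi, fa, sol} and plot 1 has {re}, so it must be do.
Block 2, plot 3: block 2 has {do, mi, fa, sol} and plot 3 has {mi}, so it must be re.
Block 4, plot 4: block 4 has {re} and plot 4 has {mi, fa, sol}, so it must be do.
Block 1, plot 4: block 1 has {mi} and plot 4 has {do, mi, fa, sol}, so it must be re.
Block 1, plot 5: block 1 has {re, mi} and plot 5 has {do, sol}, so it must be fa.
Block 1, plot 1: block 1 has {re, mi, fa} and plot 1 has {do, re}, so it must be sol.
Now block 1, plot 2: block 1 together with plot 2 already contain {do, re, mi, fa, sol} — every symbol — so nothing can go there. The grid has no valid completion.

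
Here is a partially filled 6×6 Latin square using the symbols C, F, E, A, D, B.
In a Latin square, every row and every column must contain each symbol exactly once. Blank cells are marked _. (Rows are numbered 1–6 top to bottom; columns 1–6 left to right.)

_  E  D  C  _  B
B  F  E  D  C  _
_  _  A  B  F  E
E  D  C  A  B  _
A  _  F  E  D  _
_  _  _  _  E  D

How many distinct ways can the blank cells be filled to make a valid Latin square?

Row 1, column 1: eliminating its row and column leaves {F}.
Row 1, column 5: eliminating its row and column leaves {A}.
Row 2, column 6: eliminating its row and column leaves {A}.
Row 3, column 1: eliminating its row and column leaves {C, D}.
Row 3, column 2: eliminating its row and column leaves {C}.
Row 4, column 6: eliminating its row and column leaves {F}.
Row 5, column 2: eliminating its row and column leaves {C, B}.
Row 5, column 6: eliminating its row and column leaves {C}.
Row 6, column 1: eliminating its row and column leaves {C, F}.
Row 6, column 2: eliminating its row and column leaves {C, A, B}.
Row 6, column 3: eliminating its row and column leaves {B}.
Row 6, column 4: eliminating its row and column leaves {F}.
Only one assignment across all blanks avoids any row or column repeat, giving 1 completion.

1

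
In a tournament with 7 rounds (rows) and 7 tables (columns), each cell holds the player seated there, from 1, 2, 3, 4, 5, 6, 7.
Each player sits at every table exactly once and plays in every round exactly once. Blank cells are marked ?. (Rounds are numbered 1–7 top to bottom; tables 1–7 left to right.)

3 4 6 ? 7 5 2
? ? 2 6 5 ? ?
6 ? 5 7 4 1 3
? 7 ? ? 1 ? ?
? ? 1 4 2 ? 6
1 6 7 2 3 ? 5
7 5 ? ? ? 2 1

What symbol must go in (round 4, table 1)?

Round 1, table 4: round 1 has {2, 3, 4, 5, 6, 7} and table 4 has {2, 4, 6, 7}, leaving only 1.
Round 2, table 1: round 2 has {2, 5, 6} and table 1 has {1, 3, 6, 7}, leaving only 4.
Round 2, table 7: round 2 has {2, 4, 5, 6} and table 7 has {1, 2, 3, 5, 6}, leaving only 7.
Round 2, table 6: round 2 has {2, 4, 5, 6, 7} and table 6 has {1, 2, 5}, leaving only 3.
Round 2, table 2: round 2 has {2, 3, 4, 5, 6, 7} and table 2 has {4, 5, 6, 7}, leaving only 1.
Round 3, table 2: round 3 has {1, 3, 4, 5, 6, 7} and table 2 has {1, 4, 5, 6, 7}, leaving only 2.
Round 4, table 7: round 4 has {1, 7} and table 7 has {1, 2, 3, 5, 6, 7}, leaving only 4.
Round 4, table 3: round 4 has {1, 4, 7} and table 3 has {1, 2, 5, 6, 7}, leaving only 3.
Round 4, table 4: round 4 has {1, 3, 4, 7} and table 4 has {1, 2, 4, 6, 7}, leaving only 5.
Round 4 already has {1, 3, 4, 5, 7} and table 1 already has {1, 3, 4, 6, 7}, so round 4, table 1 must be 2.

2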